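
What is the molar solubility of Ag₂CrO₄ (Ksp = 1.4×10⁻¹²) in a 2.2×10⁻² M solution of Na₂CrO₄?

Ag₂CrO₄(s) ⇌ 2 Ag⁺(aq) + CrO₄²⁻(aq)
With CrO₄²⁻ already at 2.2×10⁻² M and s small, take [CrO₄²⁻] ≈ 2.2×10⁻² M and [Ag⁺] = 2s.
Ksp = [Ag⁺]^2[CrO₄²⁻] = (2s)^2(2.2×10⁻²)
(2s)^2 = 1.4×10⁻¹² / (2.2×10⁻²) = 6.4×10⁻¹¹
s = 4.0×10⁻⁶ M

4.0×10⁻⁶ M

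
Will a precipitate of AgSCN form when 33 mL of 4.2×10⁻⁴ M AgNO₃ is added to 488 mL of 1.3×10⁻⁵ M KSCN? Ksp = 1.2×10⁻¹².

Total volume after mixing = 33 + 488 = 521 mL.
[Ag⁺] = (4.2×10⁻⁴)(33)/521 = 2.7×10⁻⁵ M
[SCN⁻] = (1.3×10⁻⁵)(488)/521 = 1.2×10⁻⁵ M
Q = [Ag⁺][SCN⁻] = 3.2×10⁻¹⁰
Because Q > Ksp (3.2×10⁻¹⁰ vs 1.2×10⁻¹²), a precipitate of AgSCN forms.

Yes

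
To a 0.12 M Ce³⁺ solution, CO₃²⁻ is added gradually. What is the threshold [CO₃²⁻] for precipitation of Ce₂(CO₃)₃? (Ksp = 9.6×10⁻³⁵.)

Precipitation of each salt begins when its ion product equals Ksp.
Ce₂(CO₃)₃(s) ⇌ 2 Ce³⁺(aq) + 3 CO₃²⁻(aq)
Ksp = [Ce³⁺]^2[CO₃²⁻]^3 = [CO₃²⁻]^3(0.12)^2
[CO₃²⁻]^3 = 9.6×10⁻³⁵ / (0.12)^2 = 6.7×10⁻³³
[CO₃²⁻] = 1.9×10⁻¹¹ M

1.9×10⁻¹¹ M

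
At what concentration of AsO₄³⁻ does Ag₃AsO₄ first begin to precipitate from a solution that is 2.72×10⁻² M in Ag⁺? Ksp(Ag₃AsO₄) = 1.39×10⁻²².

6.91×10⁻¹⁸ M

A salt starts to precipitate once the ion product Q reaches its Ksp.
Ag₃AsO₄(s) ⇌ 3 Ag⁺(aq) + AsO₄³⁻(aq)
Ksp = [Ag⁺]^3[AsO₄³⁻] = [AsO₄³⁻](2.72×10⁻²)^3
[AsO₄³⁻] = 1.39×10⁻²² / (2.72×10⁻²)^3 = 6.91×10⁻¹⁸
[AsO₄³⁻] = 6.91×10⁻¹⁸ M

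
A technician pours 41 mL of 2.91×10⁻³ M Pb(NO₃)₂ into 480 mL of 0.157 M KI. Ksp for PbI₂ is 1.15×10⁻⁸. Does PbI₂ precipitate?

Total volume after mixing = 41 + 480 = 521 mL.
[Pb²⁺] = (2.91×10⁻³)(41)/521 = 2.29×10⁻⁴ M
[I⁻] = (0.157)(480)/521 = 0.145 M
Q = [Pb²⁺][I⁻]^2 = 4.79×10⁻⁶
Q = 4.79×10⁻⁶ > Ksp = 1.15×10⁻⁸, so the solution is supersaturated and PbI₂ precipitates.

Yes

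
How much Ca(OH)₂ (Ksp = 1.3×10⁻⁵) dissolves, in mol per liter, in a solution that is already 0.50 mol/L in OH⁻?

5.2×10⁻⁵ M

Ca(OH)₂(s) ⇌ Ca²⁺(aq) + 2 OH⁻(aq)
With OH⁻ already at 0.50 mol/L and s small, take [OH⁻] ≈ 0.50 mol/L and [Ca²⁺] = s.
Ksp = [Ca²⁺][OH⁻]^2 = s(0.50)^2
s = 1.3×10⁻⁵ / (0.50)^2 = 5.2×10⁻⁵
s = 5.2×10⁻⁵ mol/L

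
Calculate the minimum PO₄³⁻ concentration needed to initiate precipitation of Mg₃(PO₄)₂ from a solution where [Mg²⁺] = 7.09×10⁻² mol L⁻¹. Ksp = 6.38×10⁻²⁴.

1.34×10⁻¹⁰ M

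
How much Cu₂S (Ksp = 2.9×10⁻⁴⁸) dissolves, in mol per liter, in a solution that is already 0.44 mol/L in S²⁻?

1.3×10⁻²⁴ M

Cu₂S(s) ⇌ 2 Cu⁺(aq) + S²⁻(aq)
The solution already contains S²⁻ at 0.44 mol/L. Let s be the molar solubility of Cu₂S.
[S²⁻] ≈ 0.44 mol/L (common ion dominates); [Cu⁺] = 2s.
Ksp = [Cu⁺]^2[S²⁻] = (2s)^2(0.44)
(2s)^2 = 2.9×10⁻⁴⁸ / (0.44) = 6.6×10⁻⁴⁸
s = 1.3×10⁻²⁴ mol/L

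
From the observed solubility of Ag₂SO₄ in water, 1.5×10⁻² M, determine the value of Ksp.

Ag₂SO₄(s) ⇌ 2 Ag⁺(aq) + SO₄²⁻(aq)
For each mole of Ag₂SO₄ that dissolves per liter, [Ag⁺] = 2s and [SO₄²⁻] = s; let s denote this solubility.
Ksp = [Ag⁺]^2[SO₄²⁻] = (2s)^2 · s = 4s^3
Ksp = 4 × (1.5×10⁻²)^3 = 1.4×10⁻⁵

Ksp = 1.4×10⁻⁵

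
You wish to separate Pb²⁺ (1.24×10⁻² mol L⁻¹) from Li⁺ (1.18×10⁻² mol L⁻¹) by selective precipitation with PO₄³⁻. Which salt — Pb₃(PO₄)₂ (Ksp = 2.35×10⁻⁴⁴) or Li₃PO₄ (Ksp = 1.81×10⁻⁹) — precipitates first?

Pb₃(PO₄)₂

Each salt precipitates once Q = Ksp for that salt.
For Pb₃(PO₄)₂: [PO₄³⁻] = (Ksp/[Pb²⁺]^3)^(1/2) = 1.11×10⁻¹⁹ mol L⁻¹
For Li₃PO₄: [PO₄³⁻] = (Ksp/[Li⁺]^3) = 1.10×10⁻³ mol L⁻¹
The smaller threshold [PO₄³⁻] is reached first, so Pb₃(PO₄)₂ precipitates first.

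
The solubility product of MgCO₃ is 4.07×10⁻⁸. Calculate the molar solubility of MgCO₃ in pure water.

MgCO₃(s) ⇌ Mg²⁺(aq) + CO₃²⁻(aq)
Let s be the molar solubility. Then [Mg²⁺] = s and [CO₃²⁻] = s.
Ksp = [Mg²⁺][CO₃²⁻] = s · s = s^2
s^2 = 4.07×10⁻⁸
s = 2.02×10⁻⁴ mol L⁻¹

2.02×10⁻⁴ M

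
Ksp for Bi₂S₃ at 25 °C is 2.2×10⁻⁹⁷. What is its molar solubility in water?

Bi₂S₃(s) ⇌ 2 Bi³⁺(aq) + 3 S²⁻(aq)
With molar solubility s: [Bi³⁺] = 2s, [S²⁻] = 3s.
Ksp = [Bi³⁺]^2[S²⁻]^3 = (2s)^2 · (3s)^3 = 108s^5
108s^5 = 2.2×10⁻⁹⁷  ⇒  s^5 = 2.0×10⁻⁹⁹
s = 1.8×10⁻²⁰ mol/L

1.8×10⁻²⁰ M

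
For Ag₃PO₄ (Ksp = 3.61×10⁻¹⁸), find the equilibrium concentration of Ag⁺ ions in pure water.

5.74×10⁻⁵ M

Ag₃PO₄(s) ⇌ 3 Ag⁺(aq) + PO₄³⁻(aq)
With molar solubility s: [Ag⁺] = 3s, [PO₄³⁻] = s.
Ksp = [Ag⁺]^3[PO₄³⁻] = (3s)^3 · s = 27s^4 = 3.61×10⁻¹⁸
s = 1.91×10⁻⁵ mol L⁻¹
[Ag⁺] = 3s = 5.74×10⁻⁵ mol L⁻¹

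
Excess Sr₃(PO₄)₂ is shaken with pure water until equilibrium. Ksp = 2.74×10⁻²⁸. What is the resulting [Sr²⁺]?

Sr₃(PO₄)₂(s) ⇌ 3 Sr²⁺(aq) + 2 PO₄³⁻(aq)
Let s be the molar solubility. Then [Sr²⁺] = 3s and [PO₄³⁻] = 2s.
Ksp = [Sr²⁺]^3[PO₄³⁻]^2 = (3s)^3 · (2s)^2 = 108s^5 = 2.74×10⁻²⁸
s = 1.20×10⁻⁶ mol L⁻¹
[Sr²⁺] = 3s = 3.61×10⁻⁶ mol L⁻¹

3.61×10⁻⁶ M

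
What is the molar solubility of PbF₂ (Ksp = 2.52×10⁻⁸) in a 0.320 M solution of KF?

2.46×10⁻⁷ M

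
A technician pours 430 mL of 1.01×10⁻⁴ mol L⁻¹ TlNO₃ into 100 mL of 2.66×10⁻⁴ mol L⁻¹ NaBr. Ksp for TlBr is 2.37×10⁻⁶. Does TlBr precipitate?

After mixing, V = 430 mL + 100 mL = 530 mL.
[Tl⁺] = (1.01×10⁻⁴)(430)/530 = 8.19×10⁻⁵ mol L⁻¹
[Br⁻] = (2.66×10⁻⁴)(100)/530 = 5.02×10⁻⁵ mol L⁻¹
Q = [Tl⁺][Br⁻] = 4.11×10⁻⁹
Q < Ksp (4.11×10⁻⁹ vs 2.37×10⁻⁶); the solution remains unsaturated and no precipitate forms.

No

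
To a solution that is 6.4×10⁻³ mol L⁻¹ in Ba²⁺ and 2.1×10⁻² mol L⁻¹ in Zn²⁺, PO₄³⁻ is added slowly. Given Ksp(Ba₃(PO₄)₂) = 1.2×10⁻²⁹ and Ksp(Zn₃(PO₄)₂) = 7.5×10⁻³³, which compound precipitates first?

Each salt precipitates once Q = Ksp for that salt.
For Ba₃(PO₄)₂: [PO₄³⁻] = (Ksp/[Ba²⁺]^3)^(1/2) = 6.8×10⁻¹² mol L⁻¹
For Zn₃(PO₄)₂: [PO₄³⁻] = (Ksp/[Zn²⁺]^3)^(1/2) = 2.8×10⁻¹⁴ mol L⁻¹
Since Zn₃(PO₄)₂ needs less PO₄³⁻ to reach saturation, it precipitates first.

Zn₃(PO₄)₂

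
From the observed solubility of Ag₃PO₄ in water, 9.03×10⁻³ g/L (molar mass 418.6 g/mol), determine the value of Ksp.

Ksp = 5.85×10⁻¹⁸

Convert to molarity: s = 9.03×10⁻³ / 418.6 = 2.1572×10⁻⁵ mol/L
Ag₃PO₄(s) ⇌ 3 Ag⁺(aq) + PO₄³⁻(aq)
Call the molar solubility s, so that [Ag⁺] = 3s and [PO₄³⁻] = s.
Ksp = [Ag⁺]^3[PO₄³⁻] = (3s)^3 · s = 27s^4
Ksp = 27 × (2.1572×10⁻⁵)^4 = 5.85×10⁻¹⁸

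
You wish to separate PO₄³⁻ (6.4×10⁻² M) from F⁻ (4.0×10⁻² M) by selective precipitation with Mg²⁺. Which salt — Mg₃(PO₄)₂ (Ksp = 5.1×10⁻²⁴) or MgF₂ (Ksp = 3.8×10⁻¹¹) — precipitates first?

MgF₂

Each salt precipitates once Q = Ksp for that salt.
For Mg₃(PO₄)₂: [Mg²⁺] = (Ksp/[PO₄³⁻]^2)^(1/3) = 1.1×10⁻⁷ M
For MgF₂: [Mg²⁺] = (Ksp/[F⁻]^2) = 2.4×10⁻⁸ M
MgF₂ requires the lower [Mg²⁺], so it precipitates first.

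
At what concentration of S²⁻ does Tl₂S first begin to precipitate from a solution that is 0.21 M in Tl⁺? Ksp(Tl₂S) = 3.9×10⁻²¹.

8.8×10⁻²⁰ M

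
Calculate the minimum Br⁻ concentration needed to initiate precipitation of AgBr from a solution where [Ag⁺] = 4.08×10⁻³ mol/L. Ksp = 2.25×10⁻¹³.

5.51×10⁻¹¹ M

The threshold for precipitation is Q = Ksp.
AgBr(s) ⇌ Ag⁺(aq) + Br⁻(aq)
Ksp = [Ag⁺][Br⁻] = [Br⁻](4.08×10⁻³)
[Br⁻] = 2.25×10⁻¹³ / (4.08×10⁻³) = 5.51×10⁻¹¹
[Br⁻] = 5.51×10⁻¹¹ mol/L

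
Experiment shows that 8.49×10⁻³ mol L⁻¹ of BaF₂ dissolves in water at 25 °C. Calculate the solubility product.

Ksp = 2.45×10⁻⁶

BaF₂(s) ⇌ Ba²⁺(aq) + 2 F⁻(aq)
If s mol/L of BaF₂ dissolves, [Ba²⁺] = s and [F⁻] = 2s.
Ksp = [Ba²⁺][F⁻]^2 = s · (2s)^2 = 4s^3
Ksp = 4 × (8.49×10⁻³)^3 = 2.45×10⁻⁶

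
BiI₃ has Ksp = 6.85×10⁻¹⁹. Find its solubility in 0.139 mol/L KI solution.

BiI₃(s) ⇌ Bi³⁺(aq) + 3 I⁻(aq)
The solution already contains I⁻ at 0.139 mol/L. Let s be the molar solubility of BiI₃.
[I⁻] ≈ 0.139 mol/L (common ion dominates); [Bi³⁺] = s.
Ksp = [Bi³⁺][I⁻]^3 = s(0.139)^3
s = 6.85×10⁻¹⁹ / (0.139)^3 = 2.55×10⁻¹⁶
s = 2.55×10⁻¹⁶ mol/L

2.55×10⁻¹⁶ M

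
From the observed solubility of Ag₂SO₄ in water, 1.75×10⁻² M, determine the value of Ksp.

Ag₂SO₄(s) ⇌ 2 Ag⁺(aq) + SO₄²⁻(aq)
Let s be the molar solubility. Then [Ag⁺] = 2s and [SO₄²⁻] = s.
Ksp = [Ag⁺]^2[SO₄²⁻] = (2s)^2 · s = 4s^3
Ksp = 4 × (1.75×10⁻²)^3 = 2.14×10⁻⁵

Ksp = 2.14×10⁻⁵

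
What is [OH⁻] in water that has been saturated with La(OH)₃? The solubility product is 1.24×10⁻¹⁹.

2.47×10⁻⁵ M

La(OH)₃(s) ⇌ La³⁺(aq) + 3 OH⁻(aq)
For each mole of La(OH)₃ that dissolves per liter, [La³⁺] = s and [OH⁻] = 3s; let s denote this solubility.
Ksp = [La³⁺][OH⁻]^3 = s · (3s)^3 = 27s^4 = 1.24×10⁻¹⁹
s = 8.23×10⁻⁶ mol L⁻¹
[OH⁻] = 3s = 2.47×10⁻⁵ mol L⁻¹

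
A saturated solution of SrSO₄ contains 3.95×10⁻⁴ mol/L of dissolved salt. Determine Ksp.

Ksp = 1.56×10⁻⁷

SrSO₄(s) ⇌ Sr²⁺(aq) + SO₄²⁻(aq)
For each mole of SrSO₄ that dissolves per liter, [Sr²⁺] = s and [SO₄²⁻] = s; let s denote this solubility.
Ksp = [Sr²⁺][SO₄²⁻] = s · s = s^2
Ksp = (3.95×10⁻⁴)^2 = 1.56×10⁻⁷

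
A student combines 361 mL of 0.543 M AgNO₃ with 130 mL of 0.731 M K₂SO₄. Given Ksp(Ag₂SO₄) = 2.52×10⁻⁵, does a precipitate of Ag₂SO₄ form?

The combined volume is 491 mL.
[Ag⁺] = (0.543)(361)/491 = 0.399 M
[SO₄²⁻] = (0.731)(130)/491 = 0.194 M
Q = [Ag⁺]^2[SO₄²⁻] = 3.08×10⁻²
Q = 3.08×10⁻² > Ksp = 2.52×10⁻⁵, so the solution is supersaturated and Ag₂SO₄ precipitates.

Yes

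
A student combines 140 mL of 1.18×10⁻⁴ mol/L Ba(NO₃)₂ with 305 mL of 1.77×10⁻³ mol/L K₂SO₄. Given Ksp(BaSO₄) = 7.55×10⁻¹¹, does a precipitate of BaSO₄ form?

Total volume after mixing = 140 + 305 = 445 mL.
[Ba²⁺] = (1.18×10⁻⁴)(140)/445 = 3.71×10⁻⁵ mol/L
[SO₄²⁻] = (1.77×10⁻³)(305)/445 = 1.21×10⁻³ mol/L
Q = [Ba²⁺][SO₄²⁻] = 4.50×10⁻⁸
Because Q > Ksp (4.50×10⁻⁸ vs 7.55×10⁻¹¹), a precipitate of BaSO₄ forms.

Yes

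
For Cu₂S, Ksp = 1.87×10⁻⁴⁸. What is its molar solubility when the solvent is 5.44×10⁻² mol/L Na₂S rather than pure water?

Cu₂S(s) ⇌ 2 Cu⁺(aq) + S²⁻(aq)
The solution already contains S²⁻ at 5.44×10⁻² mol/L. Let s be the molar solubility of Cu₂S.
[S²⁻] ≈ 5.44×10⁻² mol/L (common ion dominates); [Cu⁺] = 2s.
Ksp = [Cu⁺]^2[S²⁻] = (2s)^2(5.44×10⁻²)
(2s)^2 = 1.87×10⁻⁴⁸ / (5.44×10⁻²) = 3.44×10⁻⁴⁷
s = 2.93×10⁻²⁴ mol/L

2.93×10⁻²⁴ M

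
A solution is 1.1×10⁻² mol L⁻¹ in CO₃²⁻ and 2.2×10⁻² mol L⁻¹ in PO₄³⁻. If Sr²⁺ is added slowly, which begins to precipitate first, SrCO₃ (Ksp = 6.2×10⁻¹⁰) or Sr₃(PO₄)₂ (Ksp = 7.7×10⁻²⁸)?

Precipitation of each salt begins when its ion product equals Ksp.
For SrCO₃: [Sr²⁺] = (Ksp/[CO₃²⁻]) = 5.6×10⁻⁸ mol L⁻¹
For Sr₃(PO₄)₂: [Sr²⁺] = (Ksp/[PO₄³⁻]^2)^(1/3) = 1.2×10⁻⁸ mol L⁻¹
The smaller threshold [Sr²⁺] is reached first, so Sr₃(PO₄)₂ precipitates first.

Sr₃(PO₄)₂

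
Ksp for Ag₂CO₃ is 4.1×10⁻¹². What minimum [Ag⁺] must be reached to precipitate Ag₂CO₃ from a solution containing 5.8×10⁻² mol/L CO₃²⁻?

Each salt precipitates once Q = Ksp for that salt.
Ag₂CO₃(s) ⇌ 2 Ag⁺(aq) + CO₃²⁻(aq)
Ksp = [Ag⁺]^2[CO₃²⁻] = [Ag⁺]^2(5.8×10⁻²)
[Ag⁺]^2 = 4.1×10⁻¹² / (5.8×10⁻²) = 7.1×10⁻¹¹
[Ag⁺] = 8.4×10⁻⁶ mol/L

8.4×10⁻⁶ M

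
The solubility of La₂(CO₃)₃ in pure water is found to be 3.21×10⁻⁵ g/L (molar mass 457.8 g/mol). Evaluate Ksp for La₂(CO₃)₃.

Ksp = 1.83×10⁻³⁴

Convert to molarity: s = 3.21×10⁻⁵ / 457.8 = 7.0118×10⁻⁸ mol/L
La₂(CO₃)₃(s) ⇌ 2 La³⁺(aq) + 3 CO₃²⁻(aq)
For each mole of La₂(CO₃)₃ that dissolves per liter, [La³⁺] = 2s and [CO₃²⁻] = 3s; let s denote this solubility.
Ksp = [La³⁺]^2[CO₃²⁻]^3 = (2s)^2 · (3s)^3 = 108s^5
Ksp = 108 × (7.0118×10⁻⁸)^5 = 1.83×10⁻³⁴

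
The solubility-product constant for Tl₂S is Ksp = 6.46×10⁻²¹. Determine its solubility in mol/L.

1.17×10⁻⁷ M

Tl₂S(s) ⇌ 2 Tl⁺(aq) + S²⁻(aq)
If s mol/L of Tl₂S dissolves, [Tl⁺] = 2s and [S²⁻] = s.
Ksp = [Tl⁺]^2[S²⁻] = (2s)^2 · s = 4s^3
4s^3 = 6.46×10⁻²¹  ⇒  s^3 = 1.62×10⁻²¹
Taking the 3rd root, s = 1.17×10⁻⁷ M.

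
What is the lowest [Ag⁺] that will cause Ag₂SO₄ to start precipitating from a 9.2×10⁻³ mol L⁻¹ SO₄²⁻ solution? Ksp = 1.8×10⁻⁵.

Precipitation of each salt begins when its ion product equals Ksp.
Ag₂SO₄(s) ⇌ 2 Ag⁺(aq) + SO₄²⁻(aq)
Ksp = [Ag⁺]^2[SO₄²⁻] = [Ag⁺]^2(9.2×10⁻³)
[Ag⁺]^2 = 1.8×10⁻⁵ / (9.2×10⁻³) = 2.0×10⁻³
[Ag⁺] = 4.4×10⁻² mol L⁻¹

4.4×10⁻² M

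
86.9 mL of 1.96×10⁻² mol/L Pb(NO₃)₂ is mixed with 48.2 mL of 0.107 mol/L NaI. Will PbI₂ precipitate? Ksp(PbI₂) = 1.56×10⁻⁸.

The combined volume is 135.1 mL.
[Pb²⁺] = (1.96×10⁻²)(86.9)/135.1 = 1.26×10⁻² mol/L
[I⁻] = (0.107)(48.2)/135.1 = 3.82×10⁻² mol/L
Q = [Pb²⁺][I⁻]^2 = 1.84×10⁻⁵
Since Q (1.84×10⁻⁵) exceeds Ksp (1.56×10⁻⁸), PbI₂ will precipitate.

Yes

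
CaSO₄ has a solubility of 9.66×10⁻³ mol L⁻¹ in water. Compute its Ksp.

CaSO₄(s) ⇌ Ca²⁺(aq) + SO₄²⁻(aq)
Call the molar solubility s, so that [Ca²⁺] = s and [SO₄²⁻] = s.
Ksp = [Ca²⁺][SO₄²⁻] = s · s = s^2
Ksp = (9.66×10⁻³)^2 = 9.33×10⁻⁵

Ksp = 9.33×10⁻⁵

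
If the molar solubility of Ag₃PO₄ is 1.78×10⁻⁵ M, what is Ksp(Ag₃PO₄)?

Ksp = 2.71×10⁻¹⁸

Ag₃PO₄(s) ⇌ 3 Ag⁺(aq) + PO₄³⁻(aq)
Let s be the molar solubility. Then [Ag⁺] = 3s and [PO₄³⁻] = s.
Ksp = [Ag⁺]^3[PO₄³⁻] = (3s)^3 · s = 27s^4
Ksp = 27 × (1.78×10⁻⁵)^4 = 2.71×10⁻¹⁸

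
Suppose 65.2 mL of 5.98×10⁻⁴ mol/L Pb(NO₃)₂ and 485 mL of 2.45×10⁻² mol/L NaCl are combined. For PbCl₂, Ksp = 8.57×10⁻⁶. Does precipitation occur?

No

Total volume after mixing = 65.2 + 485 = 550.2 mL.
[Pb²⁺] = (5.98×10⁻⁴)(65.2)/550.2 = 7.09×10⁻⁵ mol/L
[Cl⁻] = (2.45×10⁻²)(485)/550.2 = 2.16×10⁻² mol/L
Q = [Pb²⁺][Cl⁻]^2 = 3.31×10⁻⁸
Since Q (3.31×10⁻⁸) is less than Ksp (8.57×10⁻⁶), no PbCl₂ precipitates.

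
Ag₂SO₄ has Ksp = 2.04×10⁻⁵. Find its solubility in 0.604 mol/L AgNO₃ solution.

Ag₂SO₄(s) ⇌ 2 Ag⁺(aq) + SO₄²⁻(aq)
Ag⁺ is already present at 0.604 mol/L. If s mol/L of Ag₂SO₄ dissolves, [SO₄²⁻] = s while [Ag⁺] ≈ 0.604 mol/L.
Ksp = [Ag⁺]^2[SO₄²⁻] = (0.604)^2s
s = 2.04×10⁻⁵ / (0.604)^2 = 5.59×10⁻⁵
s = 5.59×10⁻⁵ mol/L

5.59×10⁻⁵ M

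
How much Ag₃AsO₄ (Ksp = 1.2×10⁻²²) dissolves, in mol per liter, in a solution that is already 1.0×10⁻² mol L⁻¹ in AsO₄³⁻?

7.6×10⁻⁸ M

Ag₃AsO₄(s) ⇌ 3 Ag⁺(aq) + AsO₄³⁻(aq)
The solution already contains AsO₄³⁻ at 1.0×10⁻² mol L⁻¹. Let s be the molar solubility of Ag₃AsO₄.
[AsO₄³⁻] ≈ 1.0×10⁻² mol L⁻¹ (common ion dominates); [Ag⁺] = 3s.
Ksp = [Ag⁺]^3[AsO₄³⁻] = (3s)^3(1.0×10⁻²)
(3s)^3 = 1.2×10⁻²² / (1.0×10⁻²) = 1.2×10⁻²⁰
s = 7.6×10⁻⁸ mol L⁻¹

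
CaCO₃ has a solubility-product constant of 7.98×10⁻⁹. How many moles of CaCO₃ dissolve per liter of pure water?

CaCO₃(s) ⇌ Ca²⁺(aq) + CO₃²⁻(aq)
Let s be the molar solubility. Then [Ca²⁺] = s and [CO₃²⁻] = s.
Ksp = [Ca²⁺][CO₃²⁻] = s · s = s^2
s^2 = 7.98×10⁻⁹
Taking the 2nd root, s = 8.93×10⁻⁵ mol L⁻¹.

8.93×10⁻⁵ M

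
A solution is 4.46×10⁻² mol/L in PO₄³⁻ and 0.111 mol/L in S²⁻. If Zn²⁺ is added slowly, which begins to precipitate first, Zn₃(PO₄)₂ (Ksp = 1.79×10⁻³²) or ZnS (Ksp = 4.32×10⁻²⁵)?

ZnS

The threshold for precipitation is Q = Ksp.
For Zn₃(PO₄)₂: [Zn²⁺] = (Ksp/[PO₄³⁻]^2)^(1/3) = 2.08×10⁻¹⁰ mol/L
For ZnS: [Zn²⁺] = (Ksp/[S²⁻]) = 3.89×10⁻²⁴ mol/L
The smaller threshold [Zn²⁺] is reached first, so ZnS precipitates first.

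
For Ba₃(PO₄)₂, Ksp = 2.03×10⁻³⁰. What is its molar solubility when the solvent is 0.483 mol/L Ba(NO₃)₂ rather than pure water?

2.12×10⁻¹⁵ M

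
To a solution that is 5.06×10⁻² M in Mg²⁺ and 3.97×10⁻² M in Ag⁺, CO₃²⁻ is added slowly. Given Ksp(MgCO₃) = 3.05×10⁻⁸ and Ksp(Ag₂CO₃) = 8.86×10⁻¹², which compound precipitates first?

A salt starts to precipitate once the ion product Q reaches its Ksp.
For MgCO₃: [CO₃²⁻] = (Ksp/[Mg²⁺]) = 6.03×10⁻⁷ M
For Ag₂CO₃: [CO₃²⁻] = (Ksp/[Ag⁺]^2) = 5.62×10⁻⁹ M
Since Ag₂CO₃ needs less CO₃²⁻ to reach saturation, it precipitates first.

Ag₂CO₃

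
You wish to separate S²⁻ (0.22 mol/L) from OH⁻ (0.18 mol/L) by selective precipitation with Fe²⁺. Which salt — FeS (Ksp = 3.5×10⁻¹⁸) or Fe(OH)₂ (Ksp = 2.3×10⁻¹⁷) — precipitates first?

FeS

Precipitation of each salt begins when its ion product equals Ksp.
For FeS: [Fe²⁺] = (Ksp/[S²⁻]) = 1.6×10⁻¹⁷ mol/L
For Fe(OH)₂: [Fe²⁺] = (Ksp/[OH⁻]^2) = 7.1×10⁻¹⁶ mol/L
The smaller threshold [Fe²⁺] is reached first, so FeS precipitates first.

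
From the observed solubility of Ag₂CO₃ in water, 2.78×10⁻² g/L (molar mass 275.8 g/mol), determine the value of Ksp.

Ksp = 4.10×10⁻¹²

Molar solubility s = (2.78×10⁻² g/L) / (275.8 g/mol) = 1.0080×10⁻⁴ mol/L
Ag₂CO₃(s) ⇌ 2 Ag⁺(aq) + CO₃²⁻(aq)
With molar solubility s: [Ag⁺] = 2s, [CO₃²⁻] = s.
Ksp = [Ag⁺]^2[CO₃²⁻] = (2s)^2 · s = 4s^3
Ksp = 4 × (1.0080×10⁻⁴)^3 = 4.10×10⁻¹²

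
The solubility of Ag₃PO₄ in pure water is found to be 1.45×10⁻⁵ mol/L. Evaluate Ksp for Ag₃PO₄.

Ag₃PO₄(s) ⇌ 3 Ag⁺(aq) + PO₄³⁻(aq)
For each mole of Ag₃PO₄ that dissolves per liter, [Ag⁺] = 3s and [PO₄³⁻] = s; let s denote this solubility.
Ksp = [Ag⁺]^3[PO₄³⁻] = (3s)^3 · s = 27s^4
Ksp = 27 × (1.45×10⁻⁵)^4 = 1.19×10⁻¹⁸

Ksp = 1.19×10⁻¹⁸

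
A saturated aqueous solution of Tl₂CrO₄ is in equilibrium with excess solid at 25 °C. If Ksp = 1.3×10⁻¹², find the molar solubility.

6.9×10⁻⁵ M

Tl₂CrO₄(s) ⇌ 2 Tl⁺(aq) + CrO₄²⁻(aq)
For each mole of Tl₂CrO₄ that dissolves per liter, [Tl⁺] = 2s and [CrO₄²⁻] = s; let s denote this solubility.
Ksp = [Tl⁺]^2[CrO₄²⁻] = (2s)^2 · s = 4s^3
4s^3 = 1.3×10⁻¹²  ⇒  s^3 = 3.3×10⁻¹³
s = 6.9×10⁻⁵ mol/L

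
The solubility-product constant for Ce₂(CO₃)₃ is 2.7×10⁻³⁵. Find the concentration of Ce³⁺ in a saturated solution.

9.6×10⁻⁸ M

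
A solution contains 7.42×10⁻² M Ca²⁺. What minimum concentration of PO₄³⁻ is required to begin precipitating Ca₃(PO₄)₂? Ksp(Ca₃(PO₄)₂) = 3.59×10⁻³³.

2.96×10⁻¹⁵ M

Each salt precipitates once Q = Ksp for that salt.
Ca₃(PO₄)₂(s) ⇌ 3 Ca²⁺(aq) + 2 PO₄³⁻(aq)
Ksp = [Ca²⁺]^3[PO₄³⁻]^2 = [PO₄³⁻]^2(7.42×10⁻²)^3
[PO₄³⁻]^2 = 3.59×10⁻³³ / (7.42×10⁻²)^3 = 8.79×10⁻³⁰
[PO₄³⁻] = 2.96×10⁻¹⁵ M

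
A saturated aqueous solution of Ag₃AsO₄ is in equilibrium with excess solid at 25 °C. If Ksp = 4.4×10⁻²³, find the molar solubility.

1.1×10⁻⁶ M

Ag₃AsO₄(s) ⇌ 3 Ag⁺(aq) + AsO₄³⁻(aq)
For each mole of Ag₃AsO₄ that dissolves per liter, [Ag⁺] = 3s and [AsO₄³⁻] = s; let s denote this solubility.
Ksp = [Ag⁺]^3[AsO₄³⁻] = (3s)^3 · s = 27s^4
27s^4 = 4.4×10⁻²³  ⇒  s^4 = 1.6×10⁻²⁴
Taking the 4th root, s = 1.1×10⁻⁶ mol L⁻¹.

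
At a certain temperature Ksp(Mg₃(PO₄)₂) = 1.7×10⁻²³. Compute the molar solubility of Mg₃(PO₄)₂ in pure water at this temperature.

1.1×10⁻⁵ M

Mg₃(PO₄)₂(s) ⇌ 3 Mg²⁺(aq) + 2 PO₄³⁻(aq)
If s mol/L of Mg₃(PO₄)₂ dissolves, [Mg²⁺] = 3s and [PO₄³⁻] = 2s.
Ksp = [Mg²⁺]^3[PO₄³⁻]^2 = (3s)^3 · (2s)^2 = 108s^5
108s^5 = 1.7×10⁻²³  ⇒  s^5 = 1.6×10⁻²⁵
Taking the 5th root, s = 1.1×10⁻⁵ mol L⁻¹.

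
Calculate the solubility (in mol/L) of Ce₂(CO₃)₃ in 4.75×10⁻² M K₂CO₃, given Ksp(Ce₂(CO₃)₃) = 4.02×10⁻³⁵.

Ce₂(CO₃)₃(s) ⇌ 2 Ce³⁺(aq) + 3 CO₃²⁻(aq)
The solution already contains CO₃²⁻ at 4.75×10⁻² M. Let s be the molar solubility of Ce₂(CO₃)₃.
[CO₃²⁻] ≈ 4.75×10⁻² M (common ion dominates); [Ce³⁺] = 2s.
Ksp = [Ce³⁺]^2[CO₃²⁻]^3 = (2s)^2(4.75×10⁻²)^3
(2s)^2 = 4.02×10⁻³⁵ / (4.75×10⁻²)^3 = 3.75×10⁻³¹
s = 3.06×10⁻¹⁶ M

3.06×10⁻¹⁶ M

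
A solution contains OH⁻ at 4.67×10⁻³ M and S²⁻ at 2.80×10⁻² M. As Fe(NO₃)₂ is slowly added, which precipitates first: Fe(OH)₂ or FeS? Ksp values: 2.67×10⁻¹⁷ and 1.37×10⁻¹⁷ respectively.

FeS

Precipitation of each salt begins when its ion product equals Ksp.
For Fe(OH)₂: [Fe²⁺] = (Ksp/[OH⁻]^2) = 1.22×10⁻¹² M
For FeS: [Fe²⁺] = (Ksp/[S²⁻]) = 4.89×10⁻¹⁶ M
FeS requires the lower [Fe²⁺], so it precipitates first.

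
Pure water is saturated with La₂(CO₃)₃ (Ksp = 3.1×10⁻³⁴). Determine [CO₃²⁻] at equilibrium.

2.3×10⁻⁷ M

La₂(CO₃)₃(s) ⇌ 2 La³⁺(aq) + 3 CO₃²⁻(aq)
With molar solubility s: [La³⁺] = 2s, [CO₃²⁻] = 3s.
Ksp = [La³⁺]^2[CO₃²⁻]^3 = (2s)^2 · (3s)^3 = 108s^5 = 3.1×10⁻³⁴
s = 7.8×10⁻⁸ mol L⁻¹
[CO₃²⁻] = 3s = 2.3×10⁻⁷ mol L⁻¹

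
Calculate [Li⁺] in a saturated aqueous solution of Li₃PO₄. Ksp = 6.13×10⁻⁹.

Li₃PO₄(s) ⇌ 3 Li⁺(aq) + PO₄³⁻(aq)
For each mole of Li₃PO₄ that dissolves per liter, [Li⁺] = 3s and [PO₄³⁻] = s; let s denote this solubility.
Ksp = [Li⁺]^3[PO₄³⁻] = (3s)^3 · s = 27s^4 = 6.13×10⁻⁹
s = 3.88×10⁻³ mol L⁻¹
[Li⁺] = 3s = 1.16×10⁻² mol L⁻¹

1.16×10⁻² M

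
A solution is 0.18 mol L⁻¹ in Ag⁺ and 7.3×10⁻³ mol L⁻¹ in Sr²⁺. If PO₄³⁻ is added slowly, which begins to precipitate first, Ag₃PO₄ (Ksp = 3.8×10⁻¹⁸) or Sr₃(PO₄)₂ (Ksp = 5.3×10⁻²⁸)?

Ag₃PO₄

A salt starts to precipitate once the ion product Q reaches its Ksp.
For Ag₃PO₄: [PO₄³⁻] = (Ksp/[Ag⁺]^3) = 6.5×10⁻¹⁶ mol L⁻¹
For Sr₃(PO₄)₂: [PO₄³⁻] = (Ksp/[Sr²⁺]^3)^(1/2) = 3.7×10⁻¹¹ mol L⁻¹
Since Ag₃PO₄ needs less PO₄³⁻ to reach saturation, it precipitates first.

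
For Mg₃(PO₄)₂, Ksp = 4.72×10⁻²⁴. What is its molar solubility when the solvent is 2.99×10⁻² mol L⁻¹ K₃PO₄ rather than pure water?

Mg₃(PO₄)₂(s) ⇌ 3 Mg²⁺(aq) + 2 PO₄³⁻(aq)
With PO₄³⁻ already at 2.99×10⁻² mol L⁻¹ and s small, take [PO₄³⁻] ≈ 2.99×10⁻² mol L⁻¹ and [Mg²⁺] = 3s.
Ksp = [Mg²⁺]^3[PO₄³⁻]^2 = (3s)^3(2.99×10⁻²)^2
(3s)^3 = 4.72×10⁻²⁴ / (2.99×10⁻²)^2 = 5.28×10⁻²¹
s = 5.80×10⁻⁸ mol L⁻¹

5.80×10⁻⁸ M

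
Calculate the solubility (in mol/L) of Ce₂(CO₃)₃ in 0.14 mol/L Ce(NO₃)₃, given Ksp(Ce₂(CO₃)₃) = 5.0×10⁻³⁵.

4.6×10⁻¹² M

Ce₂(CO₃)₃(s) ⇌ 2 Ce³⁺(aq) + 3 CO₃²⁻(aq)
Let s be the solubility of Ce₂(CO₃)₃ here. The common ion gives [Ce³⁺] ≈ 0.14 mol/L, and [CO₃²⁻] = 3s.
Ksp = [Ce³⁺]^2[CO₃²⁻]^3 = (0.14)^2(3s)^3
(3s)^3 = 5.0×10⁻³⁵ / (0.14)^2 = 2.6×10⁻³³
s = 4.6×10⁻¹² mol/L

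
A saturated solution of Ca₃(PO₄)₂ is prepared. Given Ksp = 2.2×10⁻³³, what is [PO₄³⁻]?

Ca₃(PO₄)₂(s) ⇌ 3 Ca²⁺(aq) + 2 PO₄³⁻(aq)
For each mole of Ca₃(PO₄)₂ that dissolves per liter, [Ca²⁺] = 3s and [PO₄³⁻] = 2s; let s denote this solubility.
Ksp = [Ca²⁺]^3[PO₄³⁻]^2 = (3s)^3 · (2s)^2 = 108s^5 = 2.2×10⁻³³
s = 1.2×10⁻⁷ mol/L
[PO₄³⁻] = 2s = 2.3×10⁻⁷ mol/L

2.3×10⁻⁷ M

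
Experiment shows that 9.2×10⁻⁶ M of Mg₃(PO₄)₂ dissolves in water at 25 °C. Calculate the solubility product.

Mg₃(PO₄)₂(s) ⇌ 3 Mg²⁺(aq) + 2 PO₄³⁻(aq)
With molar solubility s: [Mg²⁺] = 3s, [PO₄³⁻] = 2s.
Ksp = [Mg²⁺]^3[PO₄³⁻]^2 = (3s)^3 · (2s)^2 = 108s^5
Ksp = 108 × (9.2×10⁻⁶)^5 = 7.1×10⁻²⁴

Ksp = 7.1×10⁻²⁴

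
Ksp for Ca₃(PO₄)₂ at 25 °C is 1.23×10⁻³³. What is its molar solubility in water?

Ca₃(PO₄)₂(s) ⇌ 3 Ca²⁺(aq) + 2 PO₄³⁻(aq)
Let s be the molar solubility. Then [Ca²⁺] = 3s and [PO₄³⁻] = 2s.
Ksp = [Ca²⁺]^3[PO₄³⁻]^2 = (3s)^3 · (2s)^2 = 108s^5
108s^5 = 1.23×10⁻³³  ⇒  s^5 = 1.14×10⁻³⁵
s = (1.14×10⁻³⁵)^(1/5) = 1.03×10⁻⁷ M

1.03×10⁻⁷ M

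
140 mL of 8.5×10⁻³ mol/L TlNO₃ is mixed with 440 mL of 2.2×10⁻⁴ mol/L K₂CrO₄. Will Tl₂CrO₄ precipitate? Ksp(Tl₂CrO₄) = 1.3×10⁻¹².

Yes

The combined volume is 580 mL.
[Tl⁺] = (8.5×10⁻³)(140)/580 = 2.1×10⁻³ mol/L
[CrO₄²⁻] = (2.2×10⁻⁴)(440)/580 = 1.7×10⁻⁴ mol/L
Q = [Tl⁺]^2[CrO₄²⁻] = 7.0×10⁻¹⁰
Because Q > Ksp (7.0×10⁻¹⁰ vs 1.3×10⁻¹²), a precipitate of Tl₂CrO₄ forms.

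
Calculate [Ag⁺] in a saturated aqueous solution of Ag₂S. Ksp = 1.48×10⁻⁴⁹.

6.66×10⁻¹⁷ M

Ag₂S(s) ⇌ 2 Ag⁺(aq) + S²⁻(aq)
For each mole of Ag₂S that dissolves per liter, [Ag⁺] = 2s and [S²⁻] = s; let s denote this solubility.
Ksp = [Ag⁺]^2[S²⁻] = (2s)^2 · s = 4s^3 = 1.48×10⁻⁴⁹
s = 3.33×10⁻¹⁷ mol L⁻¹
[Ag⁺] = 2s = 6.66×10⁻¹⁷ mol L⁻¹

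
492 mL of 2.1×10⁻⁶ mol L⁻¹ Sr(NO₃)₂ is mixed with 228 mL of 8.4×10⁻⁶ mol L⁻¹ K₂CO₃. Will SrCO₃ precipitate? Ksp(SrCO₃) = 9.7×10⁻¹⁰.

After mixing, V = 492 mL + 228 mL = 720 mL.
[Sr²⁺] = (2.1×10⁻⁶)(492)/720 = 1.4×10⁻⁶ mol L⁻¹
[CO₃²⁻] = (8.4×10⁻⁶)(228)/720 = 2.7×10⁻⁶ mol L⁻¹
Q = [Sr²⁺][CO₃²⁻] = 3.8×10⁻¹²
Q = 3.8×10⁻¹² < Ksp = 9.7×10⁻¹⁰, so the solution is unsaturated and no precipitate forms.

No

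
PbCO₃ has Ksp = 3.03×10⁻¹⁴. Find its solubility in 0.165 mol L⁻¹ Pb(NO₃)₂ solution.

PbCO₃(s) ⇌ Pb²⁺(aq) + CO₃²⁻(aq)
Let s be the solubility of PbCO₃ here. The common ion gives [Pb²⁺] ≈ 0.165 mol L⁻¹, and [CO₃²⁻] = s.
Ksp = [Pb²⁺][CO₃²⁻] = (0.165)s
s = 3.03×10⁻¹⁴ / (0.165) = 1.84×10⁻¹³
s = 1.84×10⁻¹³ mol L⁻¹

1.84×10⁻¹³ M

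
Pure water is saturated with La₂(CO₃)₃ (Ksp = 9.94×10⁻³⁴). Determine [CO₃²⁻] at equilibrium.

2.95×10⁻⁷ M

La₂(CO₃)₃(s) ⇌ 2 La³⁺(aq) + 3 CO₃²⁻(aq)
Let s be the molar solubility. Then [La³⁺] = 2s and [CO₃²⁻] = 3s.
Ksp = [La³⁺]^2[CO₃²⁻]^3 = (2s)^2 · (3s)^3 = 108s^5 = 9.94×10⁻³⁴
s = 9.84×10⁻⁸ M
[CO₃²⁻] = 3s = 2.95×10⁻⁷ M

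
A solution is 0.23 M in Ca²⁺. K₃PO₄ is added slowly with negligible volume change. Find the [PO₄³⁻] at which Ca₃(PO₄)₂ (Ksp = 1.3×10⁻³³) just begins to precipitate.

3.3×10⁻¹⁶ M

Precipitation of each salt begins when its ion product equals Ksp.
Ca₃(PO₄)₂(s) ⇌ 3 Ca²⁺(aq) + 2 PO₄³⁻(aq)
Ksp = [Ca²⁺]^3[PO₄³⁻]^2 = [PO₄³⁻]^2(0.23)^3
[PO₄³⁻]^2 = 1.3×10⁻³³ / (0.23)^3 = 1.1×10⁻³¹
[PO₄³⁻] = 3.3×10⁻¹⁶ M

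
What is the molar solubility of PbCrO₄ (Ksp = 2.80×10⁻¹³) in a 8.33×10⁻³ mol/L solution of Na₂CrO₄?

3.36×10⁻¹¹ M

PbCrO₄(s) ⇌ Pb²⁺(aq) + CrO₄²⁻(aq)
The solution already contains CrO₄²⁻ at 8.33×10⁻³ mol/L. Let s be the molar solubility of PbCrO₄.
[CrO₄²⁻] ≈ 8.33×10⁻³ mol/L (common ion dominates); [Pb²⁺] = s.
Ksp = [Pb²⁺][CrO₄²⁻] = s(8.33×10⁻³)
s = 2.80×10⁻¹³ / (8.33×10⁻³) = 3.36×10⁻¹¹
s = 3.36×10⁻¹¹ mol/L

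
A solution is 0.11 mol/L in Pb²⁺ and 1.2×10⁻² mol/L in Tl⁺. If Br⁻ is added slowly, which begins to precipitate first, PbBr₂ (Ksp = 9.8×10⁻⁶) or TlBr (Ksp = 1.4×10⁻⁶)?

TlBr

The threshold for precipitation is Q = Ksp.
For PbBr₂: [Br⁻] = (Ksp/[Pb²⁺])^(1/2) = 9.4×10⁻³ mol/L
For TlBr: [Br⁻] = (Ksp/[Tl⁺]) = 1.2×10⁻⁴ mol/L
TlBr requires the lower [Br⁻], so it precipitates first.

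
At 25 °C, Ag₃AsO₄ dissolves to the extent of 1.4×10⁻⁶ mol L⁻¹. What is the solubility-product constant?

Ksp = 1.0×10⁻²²

Ag₃AsO₄(s) ⇌ 3 Ag⁺(aq) + AsO₄³⁻(aq)
Call the molar solubility s, so that [Ag⁺] = 3s and [AsO₄³⁻] = s.
Ksp = [Ag⁺]^3[AsO₄³⁻] = (3s)^3 · s = 27s^4
Ksp = 27 × (1.4×10⁻⁶)^4 = 1.0×10⁻²²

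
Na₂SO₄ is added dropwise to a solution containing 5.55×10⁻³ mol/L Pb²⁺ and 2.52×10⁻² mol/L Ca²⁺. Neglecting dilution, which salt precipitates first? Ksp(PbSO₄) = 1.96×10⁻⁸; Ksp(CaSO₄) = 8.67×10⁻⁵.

A salt starts to precipitate once the ion product Q reaches its Ksp.
For PbSO₄: [SO₄²⁻] = (Ksp/[Pb²⁺]) = 3.53×10⁻⁶ mol/L
For CaSO₄: [SO₄²⁻] = (Ksp/[Ca²⁺]) = 3.44×10⁻³ mol/L
PbSO₄ requires the lower [SO₄²⁻], so it precipitates first.

PbSO₄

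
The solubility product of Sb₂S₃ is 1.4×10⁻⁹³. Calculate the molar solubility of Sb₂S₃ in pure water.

Sb₂S₃(s) ⇌ 2 Sb³⁺(aq) + 3 S²⁻(aq)
Call the molar solubility s, so that [Sb³⁺] = 2s and [S²⁻] = 3s.
Ksp = [Sb³⁺]^2[S²⁻]^3 = (2s)^2 · (3s)^3 = 108s^5
108s^5 = 1.4×10⁻⁹³  ⇒  s^5 = 1.3×10⁻⁹⁵
Taking the 5th root, s = 1.1×10⁻¹⁹ mol/L.

1.1×10⁻¹⁹ M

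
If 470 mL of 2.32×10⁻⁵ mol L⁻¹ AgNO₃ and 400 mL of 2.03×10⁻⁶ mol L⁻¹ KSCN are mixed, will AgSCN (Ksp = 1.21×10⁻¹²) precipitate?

Total volume after mixing = 470 + 400 = 870 mL.
[Ag⁺] = (2.32×10⁻⁵)(470)/870 = 1.25×10⁻⁵ mol L⁻¹
[SCN⁻] = (2.03×10⁻⁶)(400)/870 = 9.33×10⁻⁷ mol L⁻¹
Q = [Ag⁺][SCN⁻] = 1.17×10⁻¹¹
Because Q > Ksp (1.17×10⁻¹¹ vs 1.21×10⁻¹²), a precipitate of AgSCN forms.

Yes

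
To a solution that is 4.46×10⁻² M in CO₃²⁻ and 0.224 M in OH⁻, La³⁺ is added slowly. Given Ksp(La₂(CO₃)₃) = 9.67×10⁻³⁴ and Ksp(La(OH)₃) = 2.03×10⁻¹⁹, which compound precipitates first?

A salt starts to precipitate once the ion product Q reaches its Ksp.
For La₂(CO₃)₃: [La³⁺] = (Ksp/[CO₃²⁻]^3)^(1/2) = 3.30×10⁻¹⁵ M
For La(OH)₃: [La³⁺] = (Ksp/[OH⁻]^3) = 1.81×10⁻¹⁷ M
The smaller threshold [La³⁺] is reached first, so La(OH)₃ precipitates first.

La(OH)₃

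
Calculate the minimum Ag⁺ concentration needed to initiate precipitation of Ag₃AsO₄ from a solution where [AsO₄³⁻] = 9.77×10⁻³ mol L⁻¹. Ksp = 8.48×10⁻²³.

2.06×10⁻⁷ M

A salt starts to precipitate once the ion product Q reaches its Ksp.
Ag₃AsO₄(s) ⇌ 3 Ag⁺(aq) + AsO₄³⁻(aq)
Ksp = [Ag⁺]^3[AsO₄³⁻] = [Ag⁺]^3(9.77×10⁻³)
[Ag⁺]^3 = 8.48×10⁻²³ / (9.77×10⁻³) = 8.68×10⁻²¹
[Ag⁺] = 2.06×10⁻⁷ mol L⁻¹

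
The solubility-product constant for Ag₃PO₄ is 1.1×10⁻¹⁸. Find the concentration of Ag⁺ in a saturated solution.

4.3×10⁻⁵ M

Ag₃PO₄(s) ⇌ 3 Ag⁺(aq) + PO₄³⁻(aq)
Call the molar solubility s, so that [Ag⁺] = 3s and [PO₄³⁻] = s.
Ksp = [Ag⁺]^3[PO₄³⁻] = (3s)^3 · s = 27s^4 = 1.1×10⁻¹⁸
s = 1.4×10⁻⁵ M
[Ag⁺] = 3s = 4.3×10⁻⁵ M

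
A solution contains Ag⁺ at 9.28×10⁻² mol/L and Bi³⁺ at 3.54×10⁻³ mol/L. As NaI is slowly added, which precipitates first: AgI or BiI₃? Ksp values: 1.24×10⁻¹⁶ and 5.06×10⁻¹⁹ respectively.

Each salt precipitates once Q = Ksp for that salt.
For AgI: [I⁻] = (Ksp/[Ag⁺]) = 1.34×10⁻¹⁵ mol/L
For BiI₃: [I⁻] = (Ksp/[Bi³⁺])^(1/3) = 5.23×10⁻⁶ mol/L
AgI requires the lower [I⁻], so it precipitates first.

AgI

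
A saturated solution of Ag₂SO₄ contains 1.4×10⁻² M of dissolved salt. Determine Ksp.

Ksp = 1.1×10⁻⁵

Ag₂SO₄(s) ⇌ 2 Ag⁺(aq) + SO₄²⁻(aq)
With molar solubility s: [Ag⁺] = 2s, [SO₄²⁻] = s.
Ksp = [Ag⁺]^2[SO₄²⁻] = (2s)^2 · s = 4s^3
Ksp = 4 × (1.4×10⁻²)^3 = 1.1×10⁻⁵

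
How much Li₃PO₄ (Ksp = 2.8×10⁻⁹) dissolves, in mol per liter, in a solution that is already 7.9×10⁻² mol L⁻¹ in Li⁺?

5.7×10⁻⁶ M

Li₃PO₄(s) ⇌ 3 Li⁺(aq) + PO₄³⁻(aq)
Li⁺ is already present at 7.9×10⁻² mol L⁻¹. If s mol/L of Li₃PO₄ dissolves, [PO₄³⁻] = s while [Li⁺] ≈ 7.9×10⁻² mol L⁻¹.
Ksp = [Li⁺]^3[PO₄³⁻] = (7.9×10⁻²)^3s
s = 2.8×10⁻⁹ / (7.9×10⁻²)^3 = 5.7×10⁻⁶
s = 5.7×10⁻⁶ mol L⁻¹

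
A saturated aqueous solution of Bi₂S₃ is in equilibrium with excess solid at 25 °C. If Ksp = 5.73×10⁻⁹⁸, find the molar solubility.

Bi₂S₃(s) ⇌ 2 Bi³⁺(aq) + 3 S²⁻(aq)
For each mole of Bi₂S₃ that dissolves per liter, [Bi³⁺] = 2s and [S²⁻] = 3s; let s denote this solubility.
Ksp = [Bi³⁺]^2[S²⁻]^3 = (2s)^2 · (3s)^3 = 108s^5
108s^5 = 5.73×10⁻⁹⁸  ⇒  s^5 = 5.31×10⁻¹⁰⁰
Taking the 5th root, s = 1.40×10⁻²⁰ M.

1.40×10⁻²⁰ M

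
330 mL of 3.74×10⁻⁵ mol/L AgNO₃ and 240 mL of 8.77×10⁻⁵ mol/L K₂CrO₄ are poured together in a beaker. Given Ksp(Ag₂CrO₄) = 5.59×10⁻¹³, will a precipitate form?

After mixing, V = 330 mL + 240 mL = 570 mL.
[Ag⁺] = (3.74×10⁻⁵)(330)/570 = 2.17×10⁻⁵ mol/L
[CrO₄²⁻] = (8.77×10⁻⁵)(240)/570 = 3.69×10⁻⁵ mol/L
Q = [Ag⁺]^2[CrO₄²⁻] = 1.73×10⁻¹⁴
Q = 1.73×10⁻¹⁴ < Ksp = 5.59×10⁻¹³, so the solution is unsaturated and no precipitate forms.

No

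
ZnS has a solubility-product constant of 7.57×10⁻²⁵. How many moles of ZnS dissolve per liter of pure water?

ZnS(s) ⇌ Zn²⁺(aq) + S²⁻(aq)
Let s be the molar solubility. Then [Zn²⁺] = s and [S²⁻] = s.
Ksp = [Zn²⁺][S²⁻] = s · s = s^2
s^2 = 7.57×10⁻²⁵
s = (7.57×10⁻²⁵)^(1/2) = 8.70×10⁻¹³ mol L⁻¹

8.70×10⁻¹³ M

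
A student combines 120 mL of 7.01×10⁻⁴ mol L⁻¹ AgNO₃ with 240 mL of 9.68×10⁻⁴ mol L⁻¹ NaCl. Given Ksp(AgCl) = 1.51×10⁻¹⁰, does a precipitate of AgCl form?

After mixing, V = 120 mL + 240 mL = 360 mL.
[Ag⁺] = (7.01×10⁻⁴)(120)/360 = 2.34×10⁻⁴ mol L⁻¹
[Cl⁻] = (9.68×10⁻⁴)(240)/360 = 6.45×10⁻⁴ mol L⁻¹
Q = [Ag⁺][Cl⁻] = 1.51×10⁻⁷
Because Q > Ksp (1.51×10⁻⁷ vs 1.51×10⁻¹⁰), a precipitate of AgCl forms.

Yes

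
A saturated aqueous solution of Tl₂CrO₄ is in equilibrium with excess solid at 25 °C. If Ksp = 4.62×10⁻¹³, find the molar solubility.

4.87×10⁻⁵ M

Tl₂CrO₄(s) ⇌ 2 Tl⁺(aq) + CrO₄²⁻(aq)
For each mole of Tl₂CrO₄ that dissolves per liter, [Tl⁺] = 2s and [CrO₄²⁻] = s; let s denote this solubility.
Ksp = [Tl⁺]^2[CrO₄²⁻] = (2s)^2 · s = 4s^3
4s^3 = 4.62×10⁻¹³  ⇒  s^3 = 1.16×10⁻¹³
s = 4.87×10⁻⁵ mol/L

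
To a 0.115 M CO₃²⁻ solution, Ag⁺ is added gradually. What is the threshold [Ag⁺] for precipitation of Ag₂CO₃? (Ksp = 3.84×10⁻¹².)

5.78×10⁻⁶ M

Each salt precipitates once Q = Ksp for that salt.
Ag₂CO₃(s) ⇌ 2 Ag⁺(aq) + CO₃²⁻(aq)
Ksp = [Ag⁺]^2[CO₃²⁻] = [Ag⁺]^2(0.115)
[Ag⁺]^2 = 3.84×10⁻¹² / (0.115) = 3.34×10⁻¹¹
[Ag⁺] = 5.78×10⁻⁶ M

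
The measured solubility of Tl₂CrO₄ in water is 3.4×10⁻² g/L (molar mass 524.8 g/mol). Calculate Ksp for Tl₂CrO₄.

Convert to molarity: s = 3.4×10⁻² / 524.8 = 6.479×10⁻⁵ mol/L
Tl₂CrO₄(s) ⇌ 2 Tl⁺(aq) + CrO₄²⁻(aq)
With molar solubility s: [Tl⁺] = 2s, [CrO₄²⁻] = s.
Ksp = [Tl⁺]^2[CrO₄²⁻] = (2s)^2 · s = 4s^3
Ksp = 4 × (6.479×10⁻⁵)^3 = 1.1×10⁻¹²

Ksp = 1.1×10⁻¹²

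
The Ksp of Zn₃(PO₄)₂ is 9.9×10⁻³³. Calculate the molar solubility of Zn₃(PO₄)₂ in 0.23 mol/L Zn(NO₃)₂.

4.5×10⁻¹⁶ M

Zn₃(PO₄)₂(s) ⇌ 3 Zn²⁺(aq) + 2 PO₄³⁻(aq)
Let s be the solubility of Zn₃(PO₄)₂ here. The common ion gives [Zn²⁺] ≈ 0.23 mol/L, and [PO₄³⁻] = 2s.
Ksp = [Zn²⁺]^3[PO₄³⁻]^2 = (0.23)^3(2s)^2
(2s)^2 = 9.9×10⁻³³ / (0.23)^3 = 8.1×10⁻³¹
s = 4.5×10⁻¹⁶ mol/L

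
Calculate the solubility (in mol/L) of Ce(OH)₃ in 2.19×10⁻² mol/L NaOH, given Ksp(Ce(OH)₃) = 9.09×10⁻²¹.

8.65×10⁻¹⁶ M

Ce(OH)₃(s) ⇌ Ce³⁺(aq) + 3 OH⁻(aq)
The solution already contains OH⁻ at 2.19×10⁻² mol/L. Let s be the molar solubility of Ce(OH)₃.
[OH⁻] ≈ 2.19×10⁻² mol/L (common ion dominates); [Ce³⁺] = s.
Ksp = [Ce³⁺][OH⁻]^3 = s(2.19×10⁻²)^3
s = 9.09×10⁻²¹ / (2.19×10⁻²)^3 = 8.65×10⁻¹⁶
s = 8.65×10⁻¹⁶ mol/L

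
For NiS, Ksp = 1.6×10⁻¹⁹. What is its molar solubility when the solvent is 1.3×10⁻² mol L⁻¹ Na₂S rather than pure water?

NiS(s) ⇌ Ni²⁺(aq) + S²⁻(aq)
With S²⁻ already at 1.3×10⁻² mol L⁻¹ and s small, take [S²⁻] ≈ 1.3×10⁻² mol L⁻¹ and [Ni²⁺] = s.
Ksp = [Ni²⁺][S²⁻] = s(1.3×10⁻²)
s = 1.6×10⁻¹⁹ / (1.3×10⁻²) = 1.2×10⁻¹⁷
s = 1.2×10⁻¹⁷ mol L⁻¹

1.2×10⁻¹⁷ M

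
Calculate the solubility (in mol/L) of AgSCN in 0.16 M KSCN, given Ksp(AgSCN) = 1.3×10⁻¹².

8.1×10⁻¹² M

AgSCN(s) ⇌ Ag⁺(aq) + SCN⁻(aq)
Let s be the solubility of AgSCN here. The common ion gives [SCN⁻] ≈ 0.16 M, and [Ag⁺] = s.
Ksp = [Ag⁺][SCN⁻] = s(0.16)
s = 1.3×10⁻¹² / (0.16) = 8.1×10⁻¹²
s = 8.1×10⁻¹² M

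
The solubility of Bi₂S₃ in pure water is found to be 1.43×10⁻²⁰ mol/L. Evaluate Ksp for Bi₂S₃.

Bi₂S₃(s) ⇌ 2 Bi³⁺(aq) + 3 S²⁻(aq)
For each mole of Bi₂S₃ that dissolves per liter, [Bi³⁺] = 2s and [S²⁻] = 3s; let s denote this solubility.
Ksp = [Bi³⁺]^2[S²⁻]^3 = (2s)^2 · (3s)^3 = 108s^5
Ksp = 108 × (1.43×10⁻²⁰)^5 = 6.46×10⁻⁹⁸

Ksp = 6.46×10⁻⁹⁸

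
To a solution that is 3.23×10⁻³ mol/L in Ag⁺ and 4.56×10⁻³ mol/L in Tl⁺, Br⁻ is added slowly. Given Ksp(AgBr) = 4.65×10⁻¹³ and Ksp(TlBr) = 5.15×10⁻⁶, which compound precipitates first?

Precipitation of each salt begins when its ion product equals Ksp.
For AgBr: [Br⁻] = (Ksp/[Ag⁺]) = 1.44×10⁻¹⁰ mol/L
For TlBr: [Br⁻] = (Ksp/[Tl⁺]) = 1.13×10⁻³ mol/L
Since AgBr needs less Br⁻ to reach saturation, it precipitates first.

AgBr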